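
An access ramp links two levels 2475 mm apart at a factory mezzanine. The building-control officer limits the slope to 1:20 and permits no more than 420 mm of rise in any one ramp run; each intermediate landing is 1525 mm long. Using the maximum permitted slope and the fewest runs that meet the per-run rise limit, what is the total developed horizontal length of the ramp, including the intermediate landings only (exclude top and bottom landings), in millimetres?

57125 mm

2475 / 420 = 5.893 → round up to 6 ramp runs. That means 5 intermediate landings.
Ramp run (horizontal) at 1:20: 2475 × 20 = 49500 mm.
5 intermediate landings contribute 5 × 1525 = 7625 mm.
Total developed length = 49500 + 7625 = 57125 mm.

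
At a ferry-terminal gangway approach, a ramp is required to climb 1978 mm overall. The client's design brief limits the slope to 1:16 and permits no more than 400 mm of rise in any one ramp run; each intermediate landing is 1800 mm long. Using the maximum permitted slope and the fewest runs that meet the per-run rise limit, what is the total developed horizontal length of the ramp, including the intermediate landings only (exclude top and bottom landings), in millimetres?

38848 mm

⌈1978/400⌉ = 5 ramp runs. That means 4 intermediate landings.
Ramp run (horizontal) at 1:16: 1978 × 16 = 31648 mm.
Intermediate landings: 4 × 1800 = 7200 mm.
Total developed length = 31648 + 7200 = 38848 mm.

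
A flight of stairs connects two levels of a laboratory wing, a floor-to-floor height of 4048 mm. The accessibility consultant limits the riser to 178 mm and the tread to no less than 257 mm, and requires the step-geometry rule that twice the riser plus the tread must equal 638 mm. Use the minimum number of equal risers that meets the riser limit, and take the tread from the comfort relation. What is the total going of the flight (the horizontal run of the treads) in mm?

⌈4048/178⌉ = 23 risers.
Each riser is 4048/23 = 176 mm (≤ 178 mm).
From 2R + T = 638: T = 638 − 352 = 286 mm.
23 risers give 22 treads; going = 22 × 286 = 6292 mm.

6292 mm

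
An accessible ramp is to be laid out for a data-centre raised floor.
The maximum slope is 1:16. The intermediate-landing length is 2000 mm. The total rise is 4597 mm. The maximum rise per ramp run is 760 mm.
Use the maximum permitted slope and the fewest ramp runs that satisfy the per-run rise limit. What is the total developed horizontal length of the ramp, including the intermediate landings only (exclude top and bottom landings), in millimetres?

4597 / 760 = 6.049 → round up to 7 ramp runs. That means 6 intermediate landings.
Horizontal run for 4597 mm of rise at 1:16 is 4597 × 16 = 73552 mm.
Intermediate landings: 6 × 2000 = 12000 mm.
Developed length = 73552 + 12000 = 85552 mm.

85552 mm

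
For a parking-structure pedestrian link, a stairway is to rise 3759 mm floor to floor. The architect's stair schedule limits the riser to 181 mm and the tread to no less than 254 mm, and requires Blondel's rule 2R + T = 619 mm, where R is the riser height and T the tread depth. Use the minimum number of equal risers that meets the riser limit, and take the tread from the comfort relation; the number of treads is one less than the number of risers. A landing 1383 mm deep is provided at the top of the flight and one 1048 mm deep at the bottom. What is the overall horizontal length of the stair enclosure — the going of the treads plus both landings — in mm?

7651 mm

3759 / 181 = 20.77, so 21 risers are needed.
R = 3759 ÷ 21 = 179 mm.
Tread T = 619 − 2 × 179 = 261 mm (≥ 254 mm).
Treads = 21 − 1 = 20; going = 20 × 261 = 5220 mm.
Add landings: 5220 + 1383 + 1048 = 7651 mm.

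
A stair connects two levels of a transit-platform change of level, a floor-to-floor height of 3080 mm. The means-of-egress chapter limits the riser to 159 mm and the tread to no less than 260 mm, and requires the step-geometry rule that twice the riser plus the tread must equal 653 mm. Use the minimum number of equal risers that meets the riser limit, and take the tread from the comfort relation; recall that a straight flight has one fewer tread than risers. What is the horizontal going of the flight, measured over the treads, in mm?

At most 159 each: 3080/159 = 19.37, giving 20 risers.
Riser R = 3080 / 20 = 154 mm, within the 159 mm limit.
Tread T = 653 − 2 × 154 = 345 mm (≥ 260 mm).
20 risers give 19 treads; going = 19 × 345 = 6555 mm.

6555 mm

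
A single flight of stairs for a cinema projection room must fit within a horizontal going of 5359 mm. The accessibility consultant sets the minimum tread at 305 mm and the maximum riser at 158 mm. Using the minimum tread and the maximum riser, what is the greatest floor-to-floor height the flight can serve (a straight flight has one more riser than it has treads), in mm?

2844 mm

5359 / 305 = 17.57, so 17 treads fit.
Risers = treads + 1 = 18.
Maximum height = 18 × 158 = 2844 mm.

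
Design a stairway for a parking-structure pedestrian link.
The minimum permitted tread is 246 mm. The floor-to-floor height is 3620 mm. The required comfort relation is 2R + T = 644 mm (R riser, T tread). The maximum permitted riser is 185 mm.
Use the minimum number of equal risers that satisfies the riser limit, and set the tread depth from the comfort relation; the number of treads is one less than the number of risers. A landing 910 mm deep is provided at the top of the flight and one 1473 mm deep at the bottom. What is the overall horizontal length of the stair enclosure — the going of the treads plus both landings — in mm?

3620 / 185 = 19.57, so 20 risers are needed.
Each riser is 3620/20 = 181 mm (≤ 185 mm).
T = 644 − 2·181 = 282 mm, which satisfies the 246 mm minimum.
Treads = 20 − 1 = 19; going = 19 × 282 = 5358 mm.
Enclosure = 5358 + 910 + 1473 = 7741 mm.

7741 mm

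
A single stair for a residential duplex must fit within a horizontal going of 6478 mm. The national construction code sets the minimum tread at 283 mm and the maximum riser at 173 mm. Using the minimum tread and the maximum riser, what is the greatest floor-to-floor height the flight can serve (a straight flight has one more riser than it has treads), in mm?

6478 / 283 = 22.89, so 22 treads fit.
Risers = treads + 1 = 23.
Maximum height = 23 × 173 = 3979 mm.

3979 mm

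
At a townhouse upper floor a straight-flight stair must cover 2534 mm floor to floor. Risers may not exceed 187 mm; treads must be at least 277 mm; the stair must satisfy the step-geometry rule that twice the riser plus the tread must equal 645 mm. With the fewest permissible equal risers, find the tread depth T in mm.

283 mm

2534 / 187 = 13.551 → round up to 14 risers.
Riser R = 2534 / 14 = 181 mm, within the 187 mm limit.
T = 645 − 2·181 = 283 mm, which satisfies the 277 mm minimum.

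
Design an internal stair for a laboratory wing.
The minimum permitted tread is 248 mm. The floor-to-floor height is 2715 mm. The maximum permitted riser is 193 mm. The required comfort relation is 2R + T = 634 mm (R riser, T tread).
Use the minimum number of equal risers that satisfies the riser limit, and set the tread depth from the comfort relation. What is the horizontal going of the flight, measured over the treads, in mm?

3808 mm

⌈2715/193⌉ = 15 risers.
Riser R = 2715 / 15 = 181 mm, within the 193 mm limit.
From 2R + T = 634: T = 634 − 362 = 272 mm.
Going = (15 − 1) × 272 = 3808 mm.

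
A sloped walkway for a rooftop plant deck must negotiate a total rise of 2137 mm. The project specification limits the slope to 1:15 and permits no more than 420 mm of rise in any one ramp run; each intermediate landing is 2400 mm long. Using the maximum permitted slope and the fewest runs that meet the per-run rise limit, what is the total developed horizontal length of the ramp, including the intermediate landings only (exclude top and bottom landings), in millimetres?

44055 mm

At most 420 each: 2137/420 = 5.09, giving 6 ramp runs. That means 5 intermediate landings.
Horizontal run for 2137 mm of rise at 1:15 is 2137 × 15 = 32055 mm.
5 intermediate landings contribute 5 × 2400 = 12000 mm.
Developed length = 32055 + 12000 = 44055 mm.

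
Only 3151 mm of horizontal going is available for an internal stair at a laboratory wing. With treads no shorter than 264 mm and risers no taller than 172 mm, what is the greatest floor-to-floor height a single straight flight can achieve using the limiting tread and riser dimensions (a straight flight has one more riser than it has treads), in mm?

2064 mm

Treads that fit: ⌊3151 / 264⌋ = 11.
Risers = treads + 1 = 12.
Maximum height = 12 × 172 = 2064 mm.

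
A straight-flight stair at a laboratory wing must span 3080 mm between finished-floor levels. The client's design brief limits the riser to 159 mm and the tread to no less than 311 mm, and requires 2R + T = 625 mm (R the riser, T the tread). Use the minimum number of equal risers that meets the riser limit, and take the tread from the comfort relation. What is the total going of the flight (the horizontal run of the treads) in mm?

⌈3080/159⌉ = 20 risers.
R = 3080 ÷ 20 = 154 mm.
T = 625 − 2·154 = 317 mm, which satisfies the 311 mm minimum.
Treads = 20 − 1 = 19; going = 19 × 317 = 6023 mm.

6023 mm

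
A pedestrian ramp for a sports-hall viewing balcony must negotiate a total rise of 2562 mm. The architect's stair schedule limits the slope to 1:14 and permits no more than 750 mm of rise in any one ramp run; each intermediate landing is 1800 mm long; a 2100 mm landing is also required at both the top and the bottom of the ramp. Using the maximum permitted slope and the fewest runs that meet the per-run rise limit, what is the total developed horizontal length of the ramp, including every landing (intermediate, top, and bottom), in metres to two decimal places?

2562 / 750 = 3.42, so 4 ramp runs are needed. That means 3 intermediate landings.
Ramp run (horizontal) at 1:14: 2562 × 14 = 35868 mm.
3 intermediate landings contribute 3 × 1800 = 5400 mm.
Top and bottom landings: 2 × 2100 = 4200 mm.
Total = 35868 + 5400 + 4200 = 45468 mm.
= 45.47 m.

45.47 m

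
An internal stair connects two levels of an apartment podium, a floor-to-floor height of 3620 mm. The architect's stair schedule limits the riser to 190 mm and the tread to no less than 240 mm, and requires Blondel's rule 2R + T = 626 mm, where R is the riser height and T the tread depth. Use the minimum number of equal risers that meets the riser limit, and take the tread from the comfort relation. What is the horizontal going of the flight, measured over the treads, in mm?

5016 mm

3620 / 190 = 19.053 → round up to 20 risers.
Riser R = 3620 / 20 = 181 mm, within the 190 mm limit.
From 2R + T = 626: T = 626 − 362 = 264 mm.
Treads = 20 − 1 = 19; going = 19 × 264 = 5016 mm.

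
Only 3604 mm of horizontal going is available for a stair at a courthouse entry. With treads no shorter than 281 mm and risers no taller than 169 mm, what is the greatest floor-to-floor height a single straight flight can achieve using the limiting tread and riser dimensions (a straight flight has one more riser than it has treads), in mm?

Treads that fit: ⌊3604 / 281⌋ = 12.
Risers = treads + 1 = 13.
Maximum height = 13 × 169 = 2197 mm.

2197 mm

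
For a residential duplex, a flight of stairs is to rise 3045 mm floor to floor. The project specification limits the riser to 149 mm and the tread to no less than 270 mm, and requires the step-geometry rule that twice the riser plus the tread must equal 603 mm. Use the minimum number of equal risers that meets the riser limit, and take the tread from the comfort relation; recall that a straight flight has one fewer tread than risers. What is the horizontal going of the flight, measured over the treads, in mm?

3045 / 149 = 20.44, so 21 risers are needed.
R = 3045 ÷ 21 = 145 mm.
Tread T = 603 − 2 × 145 = 313 mm (≥ 270 mm).
21 risers give 20 treads; going = 20 × 313 = 6260 mm.

6260 mm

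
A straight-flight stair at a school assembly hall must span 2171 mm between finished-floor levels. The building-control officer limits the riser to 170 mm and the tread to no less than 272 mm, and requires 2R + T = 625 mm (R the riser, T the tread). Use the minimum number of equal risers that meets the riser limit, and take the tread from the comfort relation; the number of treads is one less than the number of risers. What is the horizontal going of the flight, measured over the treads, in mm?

3492 mm

⌈2171/170⌉ = 13 risers.
Each riser is 2171/13 = 167 mm (≤ 170 mm).
T = 625 − 2·167 = 291 mm, which satisfies the 272 mm minimum.
Treads = 13 − 1 = 12; going = 12 × 291 = 3492 mm.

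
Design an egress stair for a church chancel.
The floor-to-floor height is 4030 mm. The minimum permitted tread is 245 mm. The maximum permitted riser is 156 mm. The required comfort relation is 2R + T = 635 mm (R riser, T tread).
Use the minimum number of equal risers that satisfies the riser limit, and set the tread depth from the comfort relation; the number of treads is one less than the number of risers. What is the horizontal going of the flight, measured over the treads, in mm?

8125 mm

At most 156 each: 4030/156 = 25.83, giving 26 risers.
Each riser is 4030/26 = 155 mm (≤ 156 mm).
Tread T = 635 − 2 × 155 = 325 mm (≥ 245 mm).
26 risers give 25 treads; going = 25 × 325 = 8125 mm.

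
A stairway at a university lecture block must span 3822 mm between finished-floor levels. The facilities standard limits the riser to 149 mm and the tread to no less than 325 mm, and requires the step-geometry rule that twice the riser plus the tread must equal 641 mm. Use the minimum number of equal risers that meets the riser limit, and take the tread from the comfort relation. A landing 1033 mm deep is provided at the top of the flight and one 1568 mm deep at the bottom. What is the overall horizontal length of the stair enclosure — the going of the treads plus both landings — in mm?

3822 / 149 = 25.65, so 26 risers are needed.
Each riser is 3822/26 = 147 mm (≤ 149 mm).
From 2R + T = 641: T = 641 − 294 = 347 mm.
Treads = 26 − 1 = 25; going = 25 × 347 = 8675 mm.
Add landings: 8675 + 1033 + 1568 = 11276 mm.

11276 mm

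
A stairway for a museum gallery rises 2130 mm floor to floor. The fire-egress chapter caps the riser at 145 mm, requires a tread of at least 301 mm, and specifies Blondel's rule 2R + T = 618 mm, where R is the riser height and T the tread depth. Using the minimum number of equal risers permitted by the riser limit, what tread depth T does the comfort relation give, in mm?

2130 / 145 = 14.69, so 15 risers are needed.
R = 2130 ÷ 15 = 142 mm.
Tread T = 618 − 2 × 142 = 334 mm (≥ 301 mm).

334 mm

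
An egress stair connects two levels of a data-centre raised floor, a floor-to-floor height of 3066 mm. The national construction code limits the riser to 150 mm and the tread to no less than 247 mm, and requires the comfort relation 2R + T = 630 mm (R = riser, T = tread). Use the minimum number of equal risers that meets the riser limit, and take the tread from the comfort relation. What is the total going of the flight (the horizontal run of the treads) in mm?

At most 150 each: 3066/150 = 20.44, giving 21 risers.
R = 3066 ÷ 21 = 146 mm.
Tread T = 630 − 2 × 146 = 338 mm (≥ 247 mm).
Treads = 21 − 1 = 20; going = 20 × 338 = 6760 mm.

6760 mm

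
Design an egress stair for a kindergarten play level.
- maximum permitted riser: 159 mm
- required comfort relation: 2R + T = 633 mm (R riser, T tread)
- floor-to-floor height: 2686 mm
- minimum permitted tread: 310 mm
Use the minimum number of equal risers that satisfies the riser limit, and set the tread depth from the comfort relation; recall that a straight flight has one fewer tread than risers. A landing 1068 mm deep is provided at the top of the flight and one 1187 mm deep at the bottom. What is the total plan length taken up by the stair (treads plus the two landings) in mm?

At most 159 each: 2686/159 = 16.89, giving 17 risers.
Riser R = 2686 / 17 = 158 mm, within the 159 mm limit.
From 2R + T = 633: T = 633 − 316 = 317 mm.
Treads = 17 − 1 = 16; going = 16 × 317 = 5072 mm.
Add landings: 5072 + 1068 + 1187 = 7327 mm.

7327 mm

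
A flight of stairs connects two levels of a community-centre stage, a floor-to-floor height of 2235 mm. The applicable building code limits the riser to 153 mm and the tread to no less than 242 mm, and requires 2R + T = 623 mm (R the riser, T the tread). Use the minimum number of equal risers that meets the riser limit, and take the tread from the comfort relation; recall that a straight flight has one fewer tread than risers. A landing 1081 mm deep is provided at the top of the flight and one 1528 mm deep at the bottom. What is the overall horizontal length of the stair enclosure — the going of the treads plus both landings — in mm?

2235 / 153 = 14.608 → round up to 15 risers.
Each riser is 2235/15 = 149 mm (≤ 153 mm).
T = 623 − 2·149 = 325 mm, which satisfies the 242 mm minimum.
Going = (15 − 1) × 325 = 4550 mm.
Add landings: 4550 + 1081 + 1528 = 7159 mm.

7159 mm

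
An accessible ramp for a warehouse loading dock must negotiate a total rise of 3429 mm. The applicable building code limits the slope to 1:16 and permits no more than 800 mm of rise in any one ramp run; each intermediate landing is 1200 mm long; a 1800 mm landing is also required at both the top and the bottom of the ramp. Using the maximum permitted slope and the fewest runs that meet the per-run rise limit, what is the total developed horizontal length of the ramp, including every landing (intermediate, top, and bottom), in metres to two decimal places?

63.26 m

3429 / 800 = 4.286 → round up to 5 ramp runs. That means 4 intermediate landings.
Ramp run (horizontal) at 1:16: 3429 × 16 = 54864 mm.
Intermediate landings: 4 × 1200 = 4800 mm.
Top and bottom landings: 2 × 1800 = 3600 mm.
Total = 54864 + 4800 + 3600 = 63264 mm.
= 63.26 m.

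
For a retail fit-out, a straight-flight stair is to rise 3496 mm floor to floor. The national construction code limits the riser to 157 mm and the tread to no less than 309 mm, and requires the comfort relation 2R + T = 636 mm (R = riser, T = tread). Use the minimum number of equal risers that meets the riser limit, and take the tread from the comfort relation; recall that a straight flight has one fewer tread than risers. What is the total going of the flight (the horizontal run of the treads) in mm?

3496 / 157 = 22.27, so 23 risers are needed.
R = 3496 ÷ 23 = 152 mm.
Tread T = 636 − 2 × 152 = 332 mm (≥ 309 mm).
23 risers give 22 treads; going = 22 × 332 = 7304 mm.

7304 mm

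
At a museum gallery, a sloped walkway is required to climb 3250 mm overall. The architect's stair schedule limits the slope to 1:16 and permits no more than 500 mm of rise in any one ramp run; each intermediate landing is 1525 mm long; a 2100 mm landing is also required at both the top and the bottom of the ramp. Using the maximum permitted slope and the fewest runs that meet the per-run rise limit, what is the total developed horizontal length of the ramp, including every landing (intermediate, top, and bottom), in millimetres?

3250 / 500 = 6.50, so 7 ramp runs are needed. That means 6 intermediate landings.
Ramp run (horizontal) at 1:16: 3250 × 16 = 52000 mm.
Intermediate landings: 6 × 1525 = 9150 mm.
Top and bottom landings: 2 × 2100 = 4200 mm.
Total = 52000 + 9150 + 4200 = 65350 mm.

65350 mm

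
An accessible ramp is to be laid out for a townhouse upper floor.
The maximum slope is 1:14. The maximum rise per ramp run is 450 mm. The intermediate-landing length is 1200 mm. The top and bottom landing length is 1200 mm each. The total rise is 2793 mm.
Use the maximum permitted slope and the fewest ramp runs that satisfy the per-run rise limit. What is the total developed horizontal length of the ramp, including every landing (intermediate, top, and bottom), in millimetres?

2793 / 450 = 6.21, so 7 ramp runs are needed. That means 6 intermediate landings.
Horizontal run for 2793 mm of rise at 1:14 is 2793 × 14 = 39102 mm.
6 intermediate landings contribute 6 × 1200 = 7200 mm.
Top and bottom landings: 2 × 1200 = 2400 mm.
Total = 39102 + 7200 + 2400 = 48702 mm.

48702 mm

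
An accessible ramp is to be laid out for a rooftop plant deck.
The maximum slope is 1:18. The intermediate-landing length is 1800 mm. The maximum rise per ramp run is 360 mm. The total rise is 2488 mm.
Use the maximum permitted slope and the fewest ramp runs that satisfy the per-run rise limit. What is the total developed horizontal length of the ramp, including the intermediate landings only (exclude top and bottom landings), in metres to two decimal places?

55.58 m

At most 360 each: 2488/360 = 6.91, giving 7 ramp runs. That means 6 intermediate landings.
Horizontal run for 2488 mm of rise at 1:18 is 2488 × 18 = 44784 mm.
6 intermediate landings contribute 6 × 1800 = 10800 mm.
Developed length = 44784 + 10800 = 55584 mm.
= 55.58 m.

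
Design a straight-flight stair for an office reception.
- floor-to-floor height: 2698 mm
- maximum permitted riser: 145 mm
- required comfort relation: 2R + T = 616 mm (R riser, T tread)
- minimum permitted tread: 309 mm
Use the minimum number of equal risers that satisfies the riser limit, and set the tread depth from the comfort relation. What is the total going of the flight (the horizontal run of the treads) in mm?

2698 / 145 = 18.607 → round up to 19 risers.
R = 2698 ÷ 19 = 142 mm.
T = 616 − 2·142 = 332 mm, which satisfies the 309 mm minimum.
19 risers give 18 treads; going = 18 × 332 = 5976 mm.

5976 mm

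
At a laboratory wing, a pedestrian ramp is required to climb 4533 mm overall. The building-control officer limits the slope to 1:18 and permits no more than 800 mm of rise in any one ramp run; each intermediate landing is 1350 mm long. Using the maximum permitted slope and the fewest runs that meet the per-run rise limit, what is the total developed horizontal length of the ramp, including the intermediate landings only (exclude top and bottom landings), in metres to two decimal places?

88.34 m

At most 800 each: 4533/800 = 5.67, giving 6 ramp runs. That means 5 intermediate landings.
Ramp run (horizontal) at 1:18: 4533 × 18 = 81594 mm.
5 intermediate landings contribute 5 × 1350 = 6750 mm.
Total developed length = 81594 + 6750 = 88344 mm.
= 88.34 m.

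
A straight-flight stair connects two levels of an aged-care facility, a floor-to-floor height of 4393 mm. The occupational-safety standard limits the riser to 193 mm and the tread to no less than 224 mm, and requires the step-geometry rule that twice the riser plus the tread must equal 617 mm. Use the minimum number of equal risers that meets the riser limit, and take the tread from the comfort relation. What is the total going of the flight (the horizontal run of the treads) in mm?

4393 / 193 = 22.762 → round up to 23 risers.
Each riser is 4393/23 = 191 mm (≤ 193 mm).
Tread T = 617 − 2 × 191 = 235 mm (≥ 224 mm).
23 risers give 22 treads; going = 22 × 235 = 5170 mm.

5170 mm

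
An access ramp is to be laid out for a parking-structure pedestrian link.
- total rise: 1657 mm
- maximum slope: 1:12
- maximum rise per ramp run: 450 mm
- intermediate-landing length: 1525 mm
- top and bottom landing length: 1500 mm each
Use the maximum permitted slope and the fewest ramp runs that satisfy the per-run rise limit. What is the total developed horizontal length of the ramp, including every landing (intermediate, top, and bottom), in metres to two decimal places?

1657 / 450 = 3.68, so 4 ramp runs are needed. That means 3 intermediate landings.
Ramp run (horizontal) at 1:12: 1657 × 12 = 19884 mm.
Intermediate landings: 3 × 1525 = 4575 mm.
Top and bottom landings: 2 × 1500 = 3000 mm.
Total = 19884 + 4575 + 3000 = 27459 mm.
= 27.46 m.

27.46 m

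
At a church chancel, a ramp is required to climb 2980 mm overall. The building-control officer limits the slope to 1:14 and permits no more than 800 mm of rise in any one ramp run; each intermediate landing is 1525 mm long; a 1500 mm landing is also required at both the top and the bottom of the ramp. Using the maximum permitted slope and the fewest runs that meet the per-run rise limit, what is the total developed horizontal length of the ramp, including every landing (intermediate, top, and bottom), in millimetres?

49295 mm

2980 / 800 = 3.725 → round up to 4 ramp runs. That means 3 intermediate landings.
Horizontal run for 2980 mm of rise at 1:14 is 2980 × 14 = 41720 mm.
3 intermediate landings contribute 3 × 1525 = 4575 mm.
Top and bottom landings: 2 × 1500 = 3000 mm.
Total = 41720 + 4575 + 3000 = 49295 mm.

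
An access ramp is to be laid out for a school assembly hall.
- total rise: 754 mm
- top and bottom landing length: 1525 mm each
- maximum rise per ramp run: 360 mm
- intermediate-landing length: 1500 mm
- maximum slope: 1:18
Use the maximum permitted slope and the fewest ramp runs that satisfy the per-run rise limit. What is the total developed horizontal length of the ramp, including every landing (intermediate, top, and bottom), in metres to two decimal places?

19.62 m

⌈754/360⌉ = 3 ramp runs. That means 2 intermediate landings.
Horizontal run for 754 mm of rise at 1:18 is 754 × 18 = 13572 mm.
2 intermediate landings contribute 2 × 1500 = 3000 mm.
Top and bottom landings: 2 × 1525 = 3050 mm.
Total = 13572 + 3000 + 3050 = 19622 mm.
= 19.62 m.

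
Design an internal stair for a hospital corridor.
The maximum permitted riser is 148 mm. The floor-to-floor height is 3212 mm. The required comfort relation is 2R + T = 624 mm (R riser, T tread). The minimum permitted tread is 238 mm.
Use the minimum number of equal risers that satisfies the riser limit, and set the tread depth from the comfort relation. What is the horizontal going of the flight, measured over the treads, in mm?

3212 / 148 = 21.703 → round up to 22 risers.
R = 3212 ÷ 22 = 146 mm.
T = 624 − 2·146 = 332 mm, which satisfies the 238 mm minimum.
Going = (22 − 1) × 332 = 6972 mm.

6972 mm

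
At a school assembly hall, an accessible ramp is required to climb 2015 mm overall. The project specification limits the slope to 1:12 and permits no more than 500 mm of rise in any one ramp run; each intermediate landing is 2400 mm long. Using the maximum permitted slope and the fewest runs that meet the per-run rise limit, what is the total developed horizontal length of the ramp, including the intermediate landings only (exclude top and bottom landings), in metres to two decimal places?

2015 / 500 = 4.030 → round up to 5 ramp runs. That means 4 intermediate landings.
Ramp run (horizontal) at 1:12: 2015 × 12 = 24180 mm.
4 intermediate landings contribute 4 × 2400 = 9600 mm.
Developed length = 24180 + 9600 = 33780 mm.
= 33.78 m.

33.78 m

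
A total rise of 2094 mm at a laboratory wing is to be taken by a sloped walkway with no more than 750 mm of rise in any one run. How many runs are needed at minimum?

3 runs

2094 / 750 = 2.79, so 3 ramp runs are needed.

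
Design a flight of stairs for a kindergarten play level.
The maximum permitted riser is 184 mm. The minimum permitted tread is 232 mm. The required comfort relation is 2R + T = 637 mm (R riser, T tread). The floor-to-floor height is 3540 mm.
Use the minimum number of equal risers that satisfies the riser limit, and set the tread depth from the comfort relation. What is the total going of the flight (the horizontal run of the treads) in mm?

3540 / 184 = 19.24, so 20 risers are needed.
R = 3540 ÷ 20 = 177 mm.
Tread T = 637 − 2 × 177 = 283 mm (≥ 232 mm).
20 risers give 19 treads; going = 19 × 283 = 5377 mm.

5377 mm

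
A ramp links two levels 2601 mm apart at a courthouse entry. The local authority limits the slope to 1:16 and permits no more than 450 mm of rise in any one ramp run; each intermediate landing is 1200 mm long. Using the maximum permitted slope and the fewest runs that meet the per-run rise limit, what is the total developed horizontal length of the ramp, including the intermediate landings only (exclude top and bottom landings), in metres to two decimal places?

47.62 m

2601 / 450 = 5.780 → round up to 6 ramp runs. That means 5 intermediate landings.
Horizontal run for 2601 mm of rise at 1:16 is 2601 × 16 = 41616 mm.
Intermediate landings: 5 × 1200 = 6000 mm.
Developed length = 41616 + 6000 = 47616 mm.
= 47.62 m.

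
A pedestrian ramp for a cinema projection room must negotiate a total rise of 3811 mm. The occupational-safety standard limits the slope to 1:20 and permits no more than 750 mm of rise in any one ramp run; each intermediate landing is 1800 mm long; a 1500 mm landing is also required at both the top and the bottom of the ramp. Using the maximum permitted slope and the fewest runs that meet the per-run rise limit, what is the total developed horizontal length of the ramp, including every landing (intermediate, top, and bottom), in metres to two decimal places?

⌈3811/750⌉ = 6 ramp runs. That means 5 intermediate landings.
Horizontal run for 3811 mm of rise at 1:20 is 3811 × 20 = 76220 mm.
Intermediate landings: 5 × 1800 = 9000 mm.
Top and bottom landings: 2 × 1500 = 3000 mm.
Total = 76220 + 9000 + 3000 = 88220 mm.
= 88.22 m.

88.22 m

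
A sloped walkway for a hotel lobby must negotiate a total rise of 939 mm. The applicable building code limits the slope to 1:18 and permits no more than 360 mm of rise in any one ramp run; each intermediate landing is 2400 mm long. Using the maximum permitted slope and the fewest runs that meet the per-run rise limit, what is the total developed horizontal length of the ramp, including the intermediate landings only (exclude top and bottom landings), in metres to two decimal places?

⌈939/360⌉ = 3 ramp runs. That means 2 intermediate landings.
Ramp run (horizontal) at 1:18: 939 × 18 = 16902 mm.
Intermediate landings: 2 × 2400 = 4800 mm.
Total developed length = 16902 + 4800 = 21702 mm.
= 21.70 m.

21.70 m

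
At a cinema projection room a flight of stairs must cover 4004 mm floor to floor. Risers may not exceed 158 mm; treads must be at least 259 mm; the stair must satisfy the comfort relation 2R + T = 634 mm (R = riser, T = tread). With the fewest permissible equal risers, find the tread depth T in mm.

326 mm

⌈4004/158⌉ = 26 risers.
Riser R = 4004 / 26 = 154 mm, within the 158 mm limit.
Tread T = 634 − 2 × 154 = 326 mm (≥ 259 mm).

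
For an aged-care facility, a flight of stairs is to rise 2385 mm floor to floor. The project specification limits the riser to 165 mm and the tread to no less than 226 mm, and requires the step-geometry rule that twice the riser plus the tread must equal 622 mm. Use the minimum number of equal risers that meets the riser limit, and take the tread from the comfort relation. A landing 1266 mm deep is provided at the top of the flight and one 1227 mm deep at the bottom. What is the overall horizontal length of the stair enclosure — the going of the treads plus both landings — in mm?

6749 mm

2385 / 165 = 14.45, so 15 risers are needed.
Riser R = 2385 / 15 = 159 mm, within the 165 mm limit.
Tread T = 622 − 2 × 159 = 304 mm (≥ 226 mm).
15 risers give 14 treads; going = 14 × 304 = 4256 mm.
Add landings: 4256 + 1266 + 1227 = 6749 mm.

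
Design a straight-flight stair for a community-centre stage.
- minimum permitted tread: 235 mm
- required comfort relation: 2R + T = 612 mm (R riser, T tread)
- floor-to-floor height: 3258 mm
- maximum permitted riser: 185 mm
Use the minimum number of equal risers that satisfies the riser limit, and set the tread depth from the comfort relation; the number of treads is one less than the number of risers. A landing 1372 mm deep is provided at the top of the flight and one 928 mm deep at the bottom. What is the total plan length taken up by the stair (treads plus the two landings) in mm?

3258 / 185 = 17.611 → round up to 18 risers.
R = 3258 ÷ 18 = 181 mm.
From 2R + T = 612: T = 612 − 362 = 250 mm.
Treads = 18 − 1 = 17; going = 17 × 250 = 4250 mm.
Enclosure = 4250 + 1372 + 928 = 6550 mm.

6550 mm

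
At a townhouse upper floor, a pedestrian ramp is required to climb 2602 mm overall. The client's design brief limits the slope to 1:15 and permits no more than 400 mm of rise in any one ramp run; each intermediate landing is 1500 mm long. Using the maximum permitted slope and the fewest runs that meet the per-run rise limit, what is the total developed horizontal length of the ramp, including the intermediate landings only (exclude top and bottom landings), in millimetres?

48030 mm

⌈2602/400⌉ = 7 ramp runs. That means 6 intermediate landings.
Horizontal run for 2602 mm of rise at 1:15 is 2602 × 15 = 39030 mm.
Intermediate landings: 6 × 1500 = 9000 mm.
Total developed length = 39030 + 9000 = 48030 mm.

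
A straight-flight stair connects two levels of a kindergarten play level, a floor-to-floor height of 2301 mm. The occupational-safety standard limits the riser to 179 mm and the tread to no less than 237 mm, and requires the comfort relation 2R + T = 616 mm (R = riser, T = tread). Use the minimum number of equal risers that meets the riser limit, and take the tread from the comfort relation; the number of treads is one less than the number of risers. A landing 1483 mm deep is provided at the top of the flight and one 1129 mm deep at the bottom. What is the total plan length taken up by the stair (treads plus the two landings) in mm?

5756 mm

2301 / 179 = 12.855 → round up to 13 risers.
R = 2301 ÷ 13 = 177 mm.
Tread T = 616 − 2 × 177 = 262 mm (≥ 237 mm).
Treads = 13 − 1 = 12; going = 12 × 262 = 3144 mm.
Add landings: 3144 + 1483 + 1129 = 5756 mm.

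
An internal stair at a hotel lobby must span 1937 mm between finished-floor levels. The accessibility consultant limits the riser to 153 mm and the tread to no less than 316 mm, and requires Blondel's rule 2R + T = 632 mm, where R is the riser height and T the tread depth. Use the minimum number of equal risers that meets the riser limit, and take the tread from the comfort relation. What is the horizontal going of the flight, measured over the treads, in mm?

At most 153 each: 1937/153 = 12.66, giving 13 risers.
R = 1937 ÷ 13 = 149 mm.
T = 632 − 2·149 = 334 mm, which satisfies the 316 mm minimum.
Treads = 13 − 1 = 12; going = 12 × 334 = 4008 mm.

4008 mm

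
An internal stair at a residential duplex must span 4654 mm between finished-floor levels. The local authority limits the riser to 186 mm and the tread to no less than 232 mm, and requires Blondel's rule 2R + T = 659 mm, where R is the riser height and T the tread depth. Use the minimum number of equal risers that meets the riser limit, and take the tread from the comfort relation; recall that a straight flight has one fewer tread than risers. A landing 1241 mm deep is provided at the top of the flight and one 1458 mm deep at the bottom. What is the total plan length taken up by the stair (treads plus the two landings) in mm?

10224 mm

⌈4654/186⌉ = 26 risers.
Riser R = 4654 / 26 = 179 mm, within the 186 mm limit.
T = 659 − 2·179 = 301 mm, which satisfies the 232 mm minimum.
Treads = 26 − 1 = 25; going = 25 × 301 = 7525 mm.
Add landings: 7525 + 1241 + 1458 = 10224 mm.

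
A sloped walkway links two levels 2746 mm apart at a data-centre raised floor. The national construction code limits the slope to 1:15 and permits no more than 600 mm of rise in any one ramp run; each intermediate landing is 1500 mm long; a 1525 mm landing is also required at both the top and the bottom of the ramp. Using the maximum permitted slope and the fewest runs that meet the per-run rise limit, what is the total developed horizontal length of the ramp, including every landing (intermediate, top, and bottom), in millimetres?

50240 mm

⌈2746/600⌉ = 5 ramp runs. That means 4 intermediate landings.
Horizontal run for 2746 mm of rise at 1:15 is 2746 × 15 = 41190 mm.
4 intermediate landings contribute 4 × 1500 = 6000 mm.
Top and bottom landings: 2 × 1525 = 3050 mm.
Total = 41190 + 6000 + 3050 = 50240 mm.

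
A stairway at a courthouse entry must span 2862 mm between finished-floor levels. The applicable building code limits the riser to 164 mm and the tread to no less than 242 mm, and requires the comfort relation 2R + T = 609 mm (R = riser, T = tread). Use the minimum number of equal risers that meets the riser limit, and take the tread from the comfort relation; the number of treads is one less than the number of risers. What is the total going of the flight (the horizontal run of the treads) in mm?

4947 mm

At most 164 each: 2862/164 = 17.45, giving 18 risers.
Each riser is 2862/18 = 159 mm (≤ 164 mm).
T = 609 − 2·159 = 291 mm, which satisfies the 242 mm minimum.
Going = (18 − 1) × 291 = 4947 mm.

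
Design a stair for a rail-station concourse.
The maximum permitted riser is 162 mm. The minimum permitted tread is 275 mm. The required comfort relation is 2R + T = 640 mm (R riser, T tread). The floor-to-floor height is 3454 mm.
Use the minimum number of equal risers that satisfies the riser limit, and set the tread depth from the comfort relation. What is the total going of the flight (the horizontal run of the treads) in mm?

6846 mm

⌈3454/162⌉ = 22 risers.
Riser R = 3454 / 22 = 157 mm, within the 162 mm limit.
From 2R + T = 640: T = 640 − 314 = 326 mm.
Going = (22 − 1) × 326 = 6846 mm.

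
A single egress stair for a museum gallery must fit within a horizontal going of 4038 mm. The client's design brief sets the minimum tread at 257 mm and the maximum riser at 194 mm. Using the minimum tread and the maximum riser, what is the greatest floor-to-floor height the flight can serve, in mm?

3104 mm

Treads that fit: ⌊4038 / 257⌋ = 15.
Risers = treads + 1 = 16.
Maximum height = 16 × 194 = 3104 mm.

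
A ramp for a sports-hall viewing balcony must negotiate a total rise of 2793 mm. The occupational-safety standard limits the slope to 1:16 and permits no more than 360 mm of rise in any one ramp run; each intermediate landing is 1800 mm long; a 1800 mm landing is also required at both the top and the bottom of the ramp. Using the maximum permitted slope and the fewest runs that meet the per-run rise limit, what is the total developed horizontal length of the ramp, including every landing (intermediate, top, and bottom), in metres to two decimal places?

At most 360 each: 2793/360 = 7.76, giving 8 ramp runs. That means 7 intermediate landings.
Ramp run (horizontal) at 1:16: 2793 × 16 = 44688 mm.
Intermediate landings: 7 × 1800 = 12600 mm.
Top and bottom landings: 2 × 1800 = 3600 mm.
Total = 44688 + 12600 + 3600 = 60888 mm.
= 60.89 m.

60.89 m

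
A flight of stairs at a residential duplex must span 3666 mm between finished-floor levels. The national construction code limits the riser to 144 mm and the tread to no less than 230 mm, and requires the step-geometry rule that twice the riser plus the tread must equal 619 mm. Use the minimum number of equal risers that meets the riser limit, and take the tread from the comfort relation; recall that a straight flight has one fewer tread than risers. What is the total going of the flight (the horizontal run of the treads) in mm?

At most 144 each: 3666/144 = 25.46, giving 26 risers.
Each riser is 3666/26 = 141 mm (≤ 144 mm).
From 2R + T = 619: T = 619 − 282 = 337 mm.
Going = (26 − 1) × 337 = 8425 mm.

8425 mm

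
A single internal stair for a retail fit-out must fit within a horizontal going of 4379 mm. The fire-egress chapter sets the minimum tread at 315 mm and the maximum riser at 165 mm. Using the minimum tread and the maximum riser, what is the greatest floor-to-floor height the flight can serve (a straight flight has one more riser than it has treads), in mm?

2310 mm

Treads that fit: ⌊4379 / 315⌋ = 13.
Risers = treads + 1 = 14.
Maximum height = 14 × 165 = 2310 mm.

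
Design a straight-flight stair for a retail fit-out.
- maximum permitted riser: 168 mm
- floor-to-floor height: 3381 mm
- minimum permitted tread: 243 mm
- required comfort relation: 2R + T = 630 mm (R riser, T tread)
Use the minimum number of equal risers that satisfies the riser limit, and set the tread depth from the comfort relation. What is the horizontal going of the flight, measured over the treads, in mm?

At most 168 each: 3381/168 = 20.12, giving 21 risers.
Each riser is 3381/21 = 161 mm (≤ 168 mm).
T = 630 − 2·161 = 308 mm, which satisfies the 243 mm minimum.
Going = (21 − 1) × 308 = 6160 mm.

6160 mm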